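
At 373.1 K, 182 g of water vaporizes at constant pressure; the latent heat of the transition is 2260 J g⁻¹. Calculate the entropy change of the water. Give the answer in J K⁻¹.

Heat absorbed by the substance: Q = mL = 182 × 2260 = 411320 J.
At constant T, ΔS = Q_rev/T = 411320 / 373.1 = 1100 J/K.

ΔS = 1100 J/K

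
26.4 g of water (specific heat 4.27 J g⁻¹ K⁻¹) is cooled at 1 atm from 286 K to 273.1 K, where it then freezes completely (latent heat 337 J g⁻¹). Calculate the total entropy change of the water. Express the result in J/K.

ΔS = -37.8 J/K

Cooling step: ΔS₁ = m c ln(T_tr/T_i) = 26.4 × 4.27 × ln(273.1/286) = -5.203 J/K.
Phase change: ΔS₂ = −mL/T_tr = −26.4 × 337 / 273.1 = -32.58 J/K.
ΔS_total = (-5.203) + (-32.58) = -37.8 J/K.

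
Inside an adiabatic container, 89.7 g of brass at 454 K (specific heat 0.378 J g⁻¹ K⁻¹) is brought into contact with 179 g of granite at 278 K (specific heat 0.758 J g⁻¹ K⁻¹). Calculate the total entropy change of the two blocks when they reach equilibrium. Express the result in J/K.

Energy balance: T_f = (m₁c₁T₁ + m₂c₂T₂)/(m₁c₁ + m₂c₂) = 313.19 K.
ΔS₁ = m₁c₁ ln(T_f/T₁) = 33.9066 × ln(313.19/454) = -12.59 J/K.
ΔS₂ = m₂c₂ ln(T_f/T₂) = 135.682 × ln(313.19/278) = 16.17 J/K.
ΔS_total = -12.59 + 16.17 = 3.58 J/K.

ΔS_total = 3.58 J/K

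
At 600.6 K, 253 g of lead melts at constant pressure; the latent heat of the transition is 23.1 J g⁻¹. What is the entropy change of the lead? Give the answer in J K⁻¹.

Heat absorbed by the substance: Q = mL = 253 × 23.1 = 5844.3 J.
At constant T, ΔS = Q_rev/T = 5844.3 / 600.6 = 9.73 J/K.

ΔS = 9.73 J/K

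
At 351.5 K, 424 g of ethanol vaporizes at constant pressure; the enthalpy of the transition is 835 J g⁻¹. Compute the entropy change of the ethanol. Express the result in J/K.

Heat absorbed by the substance: Q = mL = 424 × 835 = 354040 J.
At constant T, ΔS = Q_rev/T = 354040 / 351.5 = 1010 J/K.

ΔS = 1010 J/K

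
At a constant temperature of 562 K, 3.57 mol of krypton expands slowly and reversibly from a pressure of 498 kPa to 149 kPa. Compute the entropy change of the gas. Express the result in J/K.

ΔS_gas = 35.8 J/K

For an isothermal ideal gas ΔS_gas = nR ln(P₁/P₂) = 3.57 × 8.314 × ln(498/149) = 35.8 J/K.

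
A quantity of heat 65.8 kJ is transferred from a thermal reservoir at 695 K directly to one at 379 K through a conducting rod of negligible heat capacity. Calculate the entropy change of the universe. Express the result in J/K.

ΔS_hot = −Q/T_H = −65800/695 = -94.68 J/K and ΔS_cold = +Q/T_C = 65800/379 = 173.6 J/K.
ΔS_total = -94.68 + 173.6 = 78.9 J/K, positive as the second law requires.

ΔS_total = 78.9 J/K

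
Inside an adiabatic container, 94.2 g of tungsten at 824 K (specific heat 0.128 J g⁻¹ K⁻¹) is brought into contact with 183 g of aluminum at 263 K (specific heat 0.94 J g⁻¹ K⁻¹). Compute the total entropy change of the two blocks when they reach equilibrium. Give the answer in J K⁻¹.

ΔS_total = 10.3 J/K

Energy balance: T_f = (m₁c₁T₁ + m₂c₂T₂)/(m₁c₁ + m₂c₂) = 299.75 K.
ΔS₁ = m₁c₁ ln(T_f/T₁) = 12.0576 × ln(299.75/824) = -12.19 J/K.
ΔS₂ = m₂c₂ ln(T_f/T₂) = 172.02 × ln(299.75/263) = 22.5 J/K.
ΔS_total = -12.19 + 22.5 = 10.3 J/K.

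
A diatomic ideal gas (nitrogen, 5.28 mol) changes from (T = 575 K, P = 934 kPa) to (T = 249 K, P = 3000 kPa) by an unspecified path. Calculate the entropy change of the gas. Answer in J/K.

ΔS = -180 J/K

ΔS = nC_p ln(T₂/T₁) − nR ln(P₂/P₁), with C_p = 7R/2 = 29.1 J mol⁻¹ K⁻¹ for a diatomic ideal gas.
ΔS = 5.28 × [29.1 × ln(249/575) − 8.314 × ln(3000/934)] = -180 J/K.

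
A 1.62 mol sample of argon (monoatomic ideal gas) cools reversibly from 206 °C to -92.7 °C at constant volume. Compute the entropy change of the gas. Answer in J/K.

In kelvin: T₁ = 479.15 K, T₂ = 180.45 K. At constant volume, ΔS = nC_V ln(T₂/T₁) with C_V = 3R/2 = 12.47 J mol⁻¹ K⁻¹.
ΔS = 1.62 × 12.47 × ln(180.45/479.15) = -19.7 J/K.

ΔS = -19.7 J/K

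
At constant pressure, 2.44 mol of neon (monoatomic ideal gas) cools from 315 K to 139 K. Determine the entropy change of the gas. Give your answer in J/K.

ΔS = -41.5 J/K

At constant pressure, ΔS = nC_p ln(T₂/T₁) with C_p = 5R/2 = 20.79 J mol⁻¹ K⁻¹.
ΔS = 2.44 × 20.79 × ln(139/315) = -41.5 J/K.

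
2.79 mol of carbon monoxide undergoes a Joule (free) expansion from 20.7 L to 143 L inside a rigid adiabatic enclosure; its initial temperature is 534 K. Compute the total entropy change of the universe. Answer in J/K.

For an ideal gas in free expansion Q = 0 and W = 0, so T is unchanged.
Entropy is a state function; using a reversible isothermal path, ΔS_gas = nR ln(V₂/V₁) = 2.79 × 8.314 × ln(143/20.7) = 44.8 J/K.
The insulated surroundings exchange no heat, so ΔS_surr = 0 and ΔS_universe = ΔS_gas.

ΔS_universe = 44.8 J/K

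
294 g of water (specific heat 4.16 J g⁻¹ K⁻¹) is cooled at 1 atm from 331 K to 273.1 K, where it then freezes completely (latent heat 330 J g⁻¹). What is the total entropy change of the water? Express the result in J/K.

Cooling step: ΔS₁ = m c ln(T_tr/T_i) = 294 × 4.16 × ln(273.1/331) = -235.2 J/K.
Phase change: ΔS₂ = −mL/T_tr = −294 × 330 / 273.1 = -355.3 J/K.
ΔS_total = (-235.2) + (-355.3) = -590 J/K.

ΔS = -590 J/K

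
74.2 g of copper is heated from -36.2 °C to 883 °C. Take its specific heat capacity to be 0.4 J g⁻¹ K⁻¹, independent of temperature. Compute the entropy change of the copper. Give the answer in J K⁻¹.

ΔS = 47 J/K

In kelvin: T₁ = 236.95 K, T₂ = 1156.15 K. ΔS = ∫dQ_rev/T = m c ln(T₂/T₁) = 74.2 × 0.4 × ln(1156.15/236.95) = 47 J/K.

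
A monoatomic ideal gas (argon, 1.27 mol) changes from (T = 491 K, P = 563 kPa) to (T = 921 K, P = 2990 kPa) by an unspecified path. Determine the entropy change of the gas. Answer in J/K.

ΔS = -1.03 J/K

ΔS = nC_p ln(T₂/T₁) − nR ln(P₂/P₁), with C_p = 5R/2 = 20.79 J mol⁻¹ K⁻¹ for a monoatomic ideal gas.
ΔS = 1.27 × [20.79 × ln(921/491) − 8.314 × ln(2990/563)] = -1.03 J/K.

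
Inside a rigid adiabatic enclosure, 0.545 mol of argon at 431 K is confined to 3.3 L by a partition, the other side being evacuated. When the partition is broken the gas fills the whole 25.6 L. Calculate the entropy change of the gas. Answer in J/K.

ΔS_gas = 9.28 J/K

For an ideal gas in free expansion Q = 0 and W = 0, so T is unchanged.
Entropy is a state function; using a reversible isothermal path, ΔS_gas = nR ln(V₂/V₁) = 0.545 × 8.314 × ln(25.6/3.3) = 9.28 J/K.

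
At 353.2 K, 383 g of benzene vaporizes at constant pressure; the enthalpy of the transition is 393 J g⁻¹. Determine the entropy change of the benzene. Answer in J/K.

Heat absorbed by the substance: Q = mL = 383 × 393 = 150519 J.
At constant T, ΔS = Q_rev/T = 150519 / 353.2 = 426 J/K.

ΔS = 426 J/K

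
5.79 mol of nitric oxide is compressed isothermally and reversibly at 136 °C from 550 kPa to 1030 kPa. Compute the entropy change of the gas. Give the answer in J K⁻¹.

For an isothermal ideal gas ΔS_gas = nR ln(P₁/P₂) = 5.79 × 8.314 × ln(550/1030) = -30.2 J/K.

ΔS_gas = -30.2 J/K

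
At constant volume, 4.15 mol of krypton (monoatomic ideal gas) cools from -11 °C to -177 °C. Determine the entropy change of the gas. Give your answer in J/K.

In kelvin: T₁ = 262.15 K, T₂ = 96.15 K. At constant volume, ΔS = nC_V ln(T₂/T₁) with C_V = 3R/2 = 12.47 J mol⁻¹ K⁻¹.
ΔS = 4.15 × 12.47 × ln(96.15/262.15) = -51.9 J/K.

ΔS = -51.9 J/K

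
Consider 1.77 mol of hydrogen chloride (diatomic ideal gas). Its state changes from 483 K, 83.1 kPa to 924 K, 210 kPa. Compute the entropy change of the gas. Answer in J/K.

ΔS = 19.8 J/K

ΔS = nC_p ln(T₂/T₁) − nR ln(P₂/P₁), with C_p = 7R/2 = 29.1 J mol⁻¹ K⁻¹ for a diatomic ideal gas.
ΔS = 1.77 × [29.1 × ln(924/483) − 8.314 × ln(210/83.1)] = 19.8 J/K.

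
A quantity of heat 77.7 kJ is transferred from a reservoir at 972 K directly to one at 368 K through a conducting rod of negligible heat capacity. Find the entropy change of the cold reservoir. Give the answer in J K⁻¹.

ΔS_cold = 211 J/K

The cold reservoir gains heat Q, so ΔS_cold = +Q/T_C = 77700/368 = 211 J/K.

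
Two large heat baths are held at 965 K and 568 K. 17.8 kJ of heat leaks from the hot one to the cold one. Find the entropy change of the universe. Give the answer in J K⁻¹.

ΔS_hot = −Q/T_H = −17800/965 = -18.45 J/K and ΔS_cold = +Q/T_C = 17800/568 = 31.34 J/K.
ΔS_total = -18.45 + 31.34 = 12.9 J/K, positive as the second law requires.

ΔS_total = 12.9 J/K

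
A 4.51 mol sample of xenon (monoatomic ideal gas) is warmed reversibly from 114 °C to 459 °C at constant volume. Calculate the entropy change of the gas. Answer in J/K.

In kelvin: T₁ = 387.15 K, T₂ = 732.15 K. At constant volume, ΔS = nC_V ln(T₂/T₁) with C_V = 3R/2 = 12.47 J mol⁻¹ K⁻¹.
ΔS = 4.51 × 12.47 × ln(732.15/387.15) = 35.8 J/K.

ΔS = 35.8 J/K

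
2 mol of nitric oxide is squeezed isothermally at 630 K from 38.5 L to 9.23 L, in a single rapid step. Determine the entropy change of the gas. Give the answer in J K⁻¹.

Entropy is a state function, so ΔS_gas depends only on the end states.
For an isothermal ideal gas ΔS_gas = nR ln(V₂/V₁) = 2 × 8.314 × ln(9.23/38.5) = -23.7 J/K.

ΔS_gas = -23.7 J/K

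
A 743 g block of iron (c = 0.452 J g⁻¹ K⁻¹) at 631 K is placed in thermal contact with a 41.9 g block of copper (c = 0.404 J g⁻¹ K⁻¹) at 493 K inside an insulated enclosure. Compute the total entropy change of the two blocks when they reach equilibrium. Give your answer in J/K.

Energy balance: T_f = (m₁c₁T₁ + m₂c₂T₂)/(m₁c₁ + m₂c₂) = 624.38 K.
ΔS₁ = m₁c₁ ln(T_f/T₁) = 335.836 × ln(624.38/631) = -3.543 J/K.
ΔS₂ = m₂c₂ ln(T_f/T₂) = 16.9276 × ln(624.38/493) = 3.999 J/K.
ΔS_total = -3.543 + 3.999 = 0.456 J/K.

ΔS_total = 0.456 J/K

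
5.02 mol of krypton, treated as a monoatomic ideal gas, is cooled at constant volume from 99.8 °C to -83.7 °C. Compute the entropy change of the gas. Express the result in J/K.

ΔS = -42.4 J/K

In kelvin: T₁ = 372.95 K, T₂ = 189.45 K. At constant volume, ΔS = nC_V ln(T₂/T₁) with C_V = 3R/2 = 12.47 J mol⁻¹ K⁻¹.
ΔS = 5.02 × 12.47 × ln(189.45/372.95) = -42.4 J/K.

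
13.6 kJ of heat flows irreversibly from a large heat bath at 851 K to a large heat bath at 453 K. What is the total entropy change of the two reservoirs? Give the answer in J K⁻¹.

ΔS_total = 14 J/K

ΔS_hot = −Q/T_H = −13600/851 = -15.98 J/K and ΔS_cold = +Q/T_C = 13600/453 = 30.02 J/K.
ΔS_total = -15.98 + 30.02 = 14 J/K, positive as the second law requires.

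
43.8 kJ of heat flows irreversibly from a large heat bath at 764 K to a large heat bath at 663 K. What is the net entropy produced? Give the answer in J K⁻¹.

ΔS_hot = −Q/T_H = −43800/764 = -57.33 J/K and ΔS_cold = +Q/T_C = 43800/663 = 66.06 J/K.
ΔS_total = -57.33 + 66.06 = 8.73 J/K, positive as the second law requires.

ΔS_total = 8.73 J/K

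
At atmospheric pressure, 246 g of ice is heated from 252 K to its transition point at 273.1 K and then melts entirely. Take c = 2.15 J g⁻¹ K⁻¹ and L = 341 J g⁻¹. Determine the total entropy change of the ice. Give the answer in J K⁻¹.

Warming step: ΔS₁ = m c ln(T_tr/T_i) = 246 × 2.15 × ln(273.1/252) = 42.53 J/K.
Phase change: ΔS₂ = +mL/T_tr = 246 × 341 / 273.1 = 307.2 J/K.
ΔS_total = (42.53) + (307.2) = 350 J/K.

ΔS = 350 J/K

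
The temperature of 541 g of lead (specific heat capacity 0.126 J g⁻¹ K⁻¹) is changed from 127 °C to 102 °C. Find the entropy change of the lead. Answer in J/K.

In kelvin: T₁ = 400.15 K, T₂ = 375.15 K. ΔS = ∫dQ_rev/T = m c ln(T₂/T₁) = 541 × 0.126 × ln(375.15/400.15) = -4.4 J/K.

ΔS = -4.4 J/K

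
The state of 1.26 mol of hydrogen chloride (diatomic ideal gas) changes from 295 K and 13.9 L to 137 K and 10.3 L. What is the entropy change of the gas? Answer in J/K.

Entropy is a state function: ΔS = nC_V ln(T₂/T₁) + nR ln(V₂/V₁), with C_V = 5R/2 = 20.79 J mol⁻¹ K⁻¹ for a diatomic ideal gas.
ΔS = 1.26 × [20.79 × ln(137/295) + 8.314 × ln(10.3/13.9)] = -23.2 J/K.

ΔS = -23.2 J/K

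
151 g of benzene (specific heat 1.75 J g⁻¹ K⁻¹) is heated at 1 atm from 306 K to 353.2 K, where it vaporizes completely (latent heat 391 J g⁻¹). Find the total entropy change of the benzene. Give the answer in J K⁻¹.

ΔS = 205 J/K

Warming step: ΔS₁ = m c ln(T_tr/T_i) = 151 × 1.75 × ln(353.2/306) = 37.91 J/K.
Phase change: ΔS₂ = +mL/T_tr = 151 × 391 / 353.2 = 167.2 J/K.
ΔS_total = (37.91) + (167.2) = 205 J/K.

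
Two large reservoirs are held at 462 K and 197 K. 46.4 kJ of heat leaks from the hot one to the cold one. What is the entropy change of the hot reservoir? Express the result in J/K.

The hot reservoir loses heat Q, so ΔS_hot = −Q/T_H = −46400/462 = -100 J/K.

ΔS_hot = -100 J/K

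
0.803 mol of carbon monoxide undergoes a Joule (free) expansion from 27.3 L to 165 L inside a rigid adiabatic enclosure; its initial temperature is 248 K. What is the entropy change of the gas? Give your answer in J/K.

ΔS_gas = 12 J/K

For an ideal gas in free expansion Q = 0 and W = 0, so T is unchanged.
Entropy is a state function; using a reversible isothermal path, ΔS_gas = nR ln(V₂/V₁) = 0.803 × 8.314 × ln(165/27.3) = 12 J/K.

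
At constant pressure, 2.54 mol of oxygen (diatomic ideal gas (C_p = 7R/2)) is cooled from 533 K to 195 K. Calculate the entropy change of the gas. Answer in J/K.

ΔS = -74.3 J/K

At constant pressure, ΔS = nC_p ln(T₂/T₁) with C_p = 7R/2 = 29.1 J mol⁻¹ K⁻¹.
ΔS = 2.54 × 29.1 × ln(195/533) = -74.3 J/K.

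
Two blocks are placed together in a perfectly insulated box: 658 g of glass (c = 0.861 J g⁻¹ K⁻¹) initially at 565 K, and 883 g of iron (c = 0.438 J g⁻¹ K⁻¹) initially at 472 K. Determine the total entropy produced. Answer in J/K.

Energy balance: T_f = (m₁c₁T₁ + m₂c₂T₂)/(m₁c₁ + m₂c₂) = 527.27 K.
ΔS₁ = m₁c₁ ln(T_f/T₁) = 566.538 × ln(527.27/565) = -39.16 J/K.
ΔS₂ = m₂c₂ ln(T_f/T₂) = 386.754 × ln(527.27/472) = 42.83 J/K.
ΔS_total = -39.16 + 42.83 = 3.67 J/K.

ΔS_total = 3.67 J/K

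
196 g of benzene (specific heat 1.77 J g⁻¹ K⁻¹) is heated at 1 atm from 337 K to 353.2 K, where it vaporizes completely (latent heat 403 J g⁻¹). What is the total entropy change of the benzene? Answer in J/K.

ΔS = 240 J/K

Warming step: ΔS₁ = m c ln(T_tr/T_i) = 196 × 1.77 × ln(353.2/337) = 16.29 J/K.
Phase change: ΔS₂ = +mL/T_tr = 196 × 403 / 353.2 = 223.6 J/K.
ΔS_total = (16.29) + (223.6) = 240 J/K.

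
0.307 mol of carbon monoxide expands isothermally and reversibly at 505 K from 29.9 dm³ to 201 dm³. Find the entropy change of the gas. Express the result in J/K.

For an isothermal ideal gas ΔS_gas = nR ln(V₂/V₁) = 0.307 × 8.314 × ln(201/29.9) = 4.86 J/K.

ΔS_gas = 4.86 J/K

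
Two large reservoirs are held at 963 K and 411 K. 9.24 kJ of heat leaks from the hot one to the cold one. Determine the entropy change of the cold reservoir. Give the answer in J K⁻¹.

ΔS_cold = 22.5 J/K

The cold reservoir gains heat Q, so ΔS_cold = +Q/T_C = 9240/411 = 22.5 J/K.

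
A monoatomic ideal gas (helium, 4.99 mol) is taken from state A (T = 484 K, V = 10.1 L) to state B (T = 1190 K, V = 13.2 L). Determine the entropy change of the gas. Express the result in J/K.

ΔS = 67.1 J/K

Entropy is a state function: ΔS = nC_V ln(T₂/T₁) + nR ln(V₂/V₁), with C_V = 3R/2 = 12.47 J mol⁻¹ K⁻¹ for a monoatomic ideal gas.
ΔS = 4.99 × [12.47 × ln(1190/484) + 8.314 × ln(13.2/10.1)] = 67.1 J/K.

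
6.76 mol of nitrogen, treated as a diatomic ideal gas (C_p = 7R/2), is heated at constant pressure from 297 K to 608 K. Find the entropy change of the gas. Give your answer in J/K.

At constant pressure, ΔS = nC_p ln(T₂/T₁) with C_p = 7R/2 = 29.1 J mol⁻¹ K⁻¹.
ΔS = 6.76 × 29.1 × ln(608/297) = 141 J/K.

ΔS = 141 J/K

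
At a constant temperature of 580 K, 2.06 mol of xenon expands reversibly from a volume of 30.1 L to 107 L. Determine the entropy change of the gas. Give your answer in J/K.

For an isothermal ideal gas ΔS_gas = nR ln(V₂/V₁) = 2.06 × 8.314 × ln(107/30.1) = 21.7 J/K.

ΔS_gas = 21.7 J/K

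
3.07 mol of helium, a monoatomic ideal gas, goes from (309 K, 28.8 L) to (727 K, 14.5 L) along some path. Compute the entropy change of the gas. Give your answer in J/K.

ΔS = 15.2 J/K

Entropy is a state function: ΔS = nC_V ln(T₂/T₁) + nR ln(V₂/V₁), with C_V = 3R/2 = 12.47 J mol⁻¹ K⁻¹ for a monoatomic ideal gas.
ΔS = 3.07 × [12.47 × ln(727/309) + 8.314 × ln(14.5/28.8)] = 15.2 J/K.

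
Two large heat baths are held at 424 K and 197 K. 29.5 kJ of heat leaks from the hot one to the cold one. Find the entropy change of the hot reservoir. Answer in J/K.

ΔS_hot = -69.6 J/K

The hot reservoir loses heat Q, so ΔS_hot = −Q/T_H = −29500/424 = -69.6 J/K.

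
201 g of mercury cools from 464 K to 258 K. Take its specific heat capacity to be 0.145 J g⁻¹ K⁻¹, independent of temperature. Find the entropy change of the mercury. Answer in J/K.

ΔS = ∫dQ_rev/T = m c ln(T₂/T₁) = 201 × 0.145 × ln(258/464) = -17.1 J/K.

ΔS = -17.1 J/K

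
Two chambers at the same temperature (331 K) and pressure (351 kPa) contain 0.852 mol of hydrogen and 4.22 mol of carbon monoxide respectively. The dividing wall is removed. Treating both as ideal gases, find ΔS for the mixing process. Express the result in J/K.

ΔS_mix = 19.1 J/K

Mole fractions: x_A = 0.852/5.07 = 0.168, x_B = 0.832.
ΔS_mix = −R(n_A ln x_A + n_B ln x_B) = −8.314 × (0.852 ln 0.168 + 4.22 ln 0.832) = 19.1 J/K.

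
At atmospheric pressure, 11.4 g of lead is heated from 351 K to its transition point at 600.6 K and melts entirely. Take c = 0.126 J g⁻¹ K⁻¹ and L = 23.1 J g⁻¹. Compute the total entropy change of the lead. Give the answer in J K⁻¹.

ΔS = 1.21 J/K

Warming step: ΔS₁ = m c ln(T_tr/T_i) = 11.4 × 0.126 × ln(600.6/351) = 0.7716 J/K.
Phase change: ΔS₂ = +mL/T_tr = 11.4 × 23.1 / 600.6 = 0.4385 J/K.
ΔS_total = (0.7716) + (0.4385) = 1.21 J/K.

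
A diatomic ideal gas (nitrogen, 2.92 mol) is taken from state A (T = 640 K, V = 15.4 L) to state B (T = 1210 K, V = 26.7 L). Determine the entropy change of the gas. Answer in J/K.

Entropy is a state function: ΔS = nC_V ln(T₂/T₁) + nR ln(V₂/V₁), with C_V = 5R/2 = 20.79 J mol⁻¹ K⁻¹ for a diatomic ideal gas.
ΔS = 2.92 × [20.79 × ln(1210/640) + 8.314 × ln(26.7/15.4)] = 52 J/K.

ΔS = 52 J/K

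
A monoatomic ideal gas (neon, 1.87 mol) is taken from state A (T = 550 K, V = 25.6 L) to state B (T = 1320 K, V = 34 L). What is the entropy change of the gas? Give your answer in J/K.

ΔS = 24.8 J/K

Entropy is a state function: ΔS = nC_V ln(T₂/T₁) + nR ln(V₂/V₁), with C_V = 3R/2 = 12.47 J mol⁻¹ K⁻¹ for a monoatomic ideal gas.
ΔS = 1.87 × [12.47 × ln(1320/550) + 8.314 × ln(34/25.6)] = 24.8 J/K.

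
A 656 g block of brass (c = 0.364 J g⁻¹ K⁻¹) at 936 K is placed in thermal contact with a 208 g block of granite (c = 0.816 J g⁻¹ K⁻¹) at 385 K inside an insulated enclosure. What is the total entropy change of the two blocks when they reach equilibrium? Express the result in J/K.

ΔS_total = 36.2 J/K

Energy balance: T_f = (m₁c₁T₁ + m₂c₂T₂)/(m₁c₁ + m₂c₂) = 707.07 K.
ΔS₁ = m₁c₁ ln(T_f/T₁) = 238.784 × ln(707.07/936) = -66.98 J/K.
ΔS₂ = m₂c₂ ln(T_f/T₂) = 169.728 × ln(707.07/385) = 103.2 J/K.
ΔS_total = -66.98 + 103.2 = 36.2 J/K.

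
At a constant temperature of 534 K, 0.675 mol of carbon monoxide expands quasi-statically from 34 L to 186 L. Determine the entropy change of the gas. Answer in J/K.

For an isothermal ideal gas ΔS_gas = nR ln(V₂/V₁) = 0.675 × 8.314 × ln(186/34) = 9.54 J/K.

ΔS_gas = 9.54 J/K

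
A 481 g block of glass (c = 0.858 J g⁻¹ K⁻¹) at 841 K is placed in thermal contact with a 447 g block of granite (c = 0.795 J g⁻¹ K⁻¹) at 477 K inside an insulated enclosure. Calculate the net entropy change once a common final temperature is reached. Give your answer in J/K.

ΔS_total = 29.9 J/K

Energy balance: T_f = (m₁c₁T₁ + m₂c₂T₂)/(m₁c₁ + m₂c₂) = 672.59 K.
ΔS₁ = m₁c₁ ln(T_f/T₁) = 412.698 × ln(672.59/841) = -92.22 J/K.
ΔS₂ = m₂c₂ ln(T_f/T₂) = 355.365 × ln(672.59/477) = 122.1 J/K.
ΔS_total = -92.22 + 122.1 = 29.9 J/K.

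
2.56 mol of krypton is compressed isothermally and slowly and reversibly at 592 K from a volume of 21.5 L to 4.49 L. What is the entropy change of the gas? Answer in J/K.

ΔS_gas = -33.3 J/K

For an isothermal ideal gas ΔS_gas = nR ln(V₂/V₁) = 2.56 × 8.314 × ln(4.49/21.5) = -33.3 J/K.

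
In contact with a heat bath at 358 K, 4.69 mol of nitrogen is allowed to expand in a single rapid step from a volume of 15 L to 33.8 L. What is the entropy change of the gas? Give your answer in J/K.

Entropy is a state function, so ΔS_gas depends only on the end states.
For an isothermal ideal gas ΔS_gas = nR ln(V₂/V₁) = 4.69 × 8.314 × ln(33.8/15) = 31.7 J/K.

ΔS_gas = 31.7 J/K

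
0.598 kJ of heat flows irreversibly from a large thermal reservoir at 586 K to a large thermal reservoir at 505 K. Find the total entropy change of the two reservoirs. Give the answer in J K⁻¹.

ΔS_hot = −Q/T_H = −598/586 = -1.02 J/K and ΔS_cold = +Q/T_C = 598/505 = 1.184 J/K.
ΔS_total = -1.02 + 1.184 = 0.164 J/K, positive as the second law requires.

ΔS_total = 0.164 J/K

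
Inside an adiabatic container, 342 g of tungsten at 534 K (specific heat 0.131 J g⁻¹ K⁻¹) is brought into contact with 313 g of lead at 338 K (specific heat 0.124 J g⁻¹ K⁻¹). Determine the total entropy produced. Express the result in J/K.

ΔS_total = 2.13 J/K

Energy balance: T_f = (m₁c₁T₁ + m₂c₂T₂)/(m₁c₁ + m₂c₂) = 443.02 K.
ΔS₁ = m₁c₁ ln(T_f/T₁) = 44.802 × ln(443.02/534) = -8.368 J/K.
ΔS₂ = m₂c₂ ln(T_f/T₂) = 38.812 × ln(443.02/338) = 10.5 J/K.
ΔS_total = -8.368 + 10.5 = 2.13 J/K.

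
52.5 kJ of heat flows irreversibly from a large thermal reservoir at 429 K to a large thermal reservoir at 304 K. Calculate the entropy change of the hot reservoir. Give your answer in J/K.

ΔS_hot = -122 J/K

The hot reservoir loses heat Q, so ΔS_hot = −Q/T_H = −52500/429 = -122 J/K.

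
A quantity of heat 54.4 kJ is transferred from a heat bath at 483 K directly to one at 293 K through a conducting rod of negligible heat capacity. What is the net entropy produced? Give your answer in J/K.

ΔS_hot = −Q/T_H = −54400/483 = -112.63 J/K and ΔS_cold = +Q/T_C = 54400/293 = 185.67 J/K.
ΔS_total = -112.63 + 185.67 = 73 J/K, positive as the second law requires.

ΔS_total = 73 J/K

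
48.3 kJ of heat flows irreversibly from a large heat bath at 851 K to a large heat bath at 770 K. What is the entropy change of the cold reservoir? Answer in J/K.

The cold reservoir gains heat Q, so ΔS_cold = +Q/T_C = 48300/770 = 62.7 J/K.

ΔS_cold = 62.7 J/K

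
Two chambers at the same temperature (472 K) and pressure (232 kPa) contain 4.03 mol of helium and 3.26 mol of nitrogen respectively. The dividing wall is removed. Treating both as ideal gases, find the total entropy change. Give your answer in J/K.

ΔS_mix = 41.7 J/K

Mole fractions: x_A = 4.03/7.29 = 0.553, x_B = 0.447.
ΔS_mix = −R(n_A ln x_A + n_B ln x_B) = −8.314 × (4.03 ln 0.553 + 3.26 ln 0.447) = 41.7 J/K.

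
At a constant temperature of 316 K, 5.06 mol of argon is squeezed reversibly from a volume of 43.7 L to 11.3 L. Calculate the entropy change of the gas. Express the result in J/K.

ΔS_gas = -56.9 J/K

For an isothermal ideal gas ΔS_gas = nR ln(V₂/V₁) = 5.06 × 8.314 × ln(11.3/43.7) = -56.9 J/K.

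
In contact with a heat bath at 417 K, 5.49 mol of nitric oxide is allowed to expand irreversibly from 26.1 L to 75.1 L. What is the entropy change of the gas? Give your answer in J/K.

ΔS_gas = 48.2 J/K

Entropy is a state function, so ΔS_gas depends only on the end states.
For an isothermal ideal gas ΔS_gas = nR ln(V₂/V₁) = 5.49 × 8.314 × ln(75.1/26.1) = 48.2 J/K.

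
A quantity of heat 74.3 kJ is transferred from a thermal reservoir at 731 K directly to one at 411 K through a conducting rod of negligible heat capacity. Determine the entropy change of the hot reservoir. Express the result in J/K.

The hot reservoir loses heat Q, so ΔS_hot = −Q/T_H = −74300/731 = -102 J/K.

ΔS_hot = -102 J/K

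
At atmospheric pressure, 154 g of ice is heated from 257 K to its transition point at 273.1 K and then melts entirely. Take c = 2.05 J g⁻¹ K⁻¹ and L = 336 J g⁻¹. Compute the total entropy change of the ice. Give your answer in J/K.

Warming step: ΔS₁ = m c ln(T_tr/T_i) = 154 × 2.05 × ln(273.1/257) = 19.18 J/K.
Phase change: ΔS₂ = +mL/T_tr = 154 × 336 / 273.1 = 189.5 J/K.
ΔS_total = (19.18) + (189.5) = 209 J/K.

ΔS = 209 J/K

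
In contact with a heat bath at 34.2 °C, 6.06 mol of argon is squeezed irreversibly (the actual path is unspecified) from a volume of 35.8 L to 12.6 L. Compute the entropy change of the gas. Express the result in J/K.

Entropy is a state function, so ΔS_gas depends only on the end states.
For an isothermal ideal gas ΔS_gas = nR ln(V₂/V₁) = 6.06 × 8.314 × ln(12.6/35.8) = -52.6 J/K.

ΔS_gas = -52.6 J/K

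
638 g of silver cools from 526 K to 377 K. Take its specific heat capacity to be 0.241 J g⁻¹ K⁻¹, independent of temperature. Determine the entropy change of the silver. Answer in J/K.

ΔS = ∫dQ_rev/T = m c ln(T₂/T₁) = 638 × 0.241 × ln(377/526) = -51.2 J/K.

ΔS = -51.2 J/K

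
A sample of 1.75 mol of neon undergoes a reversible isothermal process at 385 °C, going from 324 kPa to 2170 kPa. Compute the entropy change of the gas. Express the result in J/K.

ΔS_gas = -27.7 J/K

For an isothermal ideal gas ΔS_gas = nR ln(P₁/P₂) = 1.75 × 8.314 × ln(324/2170) = -27.7 J/K.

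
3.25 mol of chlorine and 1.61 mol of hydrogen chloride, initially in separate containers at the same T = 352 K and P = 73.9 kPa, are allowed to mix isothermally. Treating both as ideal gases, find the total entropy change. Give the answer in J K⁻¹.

Mole fractions: x_A = 3.25/4.86 = 0.669, x_B = 0.331.
ΔS_mix = −R(n_A ln x_A + n_B ln x_B) = −8.314 × (3.25 ln 0.669 + 1.61 ln 0.331) = 25.7 J/K.

ΔS_mix = 25.7 J/K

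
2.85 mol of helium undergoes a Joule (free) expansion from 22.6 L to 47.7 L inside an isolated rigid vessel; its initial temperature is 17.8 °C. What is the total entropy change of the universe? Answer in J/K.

ΔS_universe = 17.7 J/K

No heat is exchanged and no work is done, so the ideal-gas temperature stays constant.
Entropy is a state function; using a reversible isothermal path, ΔS_gas = nR ln(V₂/V₁) = 2.85 × 8.314 × ln(47.7/22.6) = 17.7 J/K.
The insulated surroundings exchange no heat, so ΔS_surr = 0 and ΔS_universe = ΔS_gas.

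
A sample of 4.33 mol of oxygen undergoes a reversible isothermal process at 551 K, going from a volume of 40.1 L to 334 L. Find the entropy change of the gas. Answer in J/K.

ΔS_gas = 76.3 J/K

For an isothermal ideal gas ΔS_gas = nR ln(V₂/V₁) = 4.33 × 8.314 × ln(334/40.1) = 76.3 J/K.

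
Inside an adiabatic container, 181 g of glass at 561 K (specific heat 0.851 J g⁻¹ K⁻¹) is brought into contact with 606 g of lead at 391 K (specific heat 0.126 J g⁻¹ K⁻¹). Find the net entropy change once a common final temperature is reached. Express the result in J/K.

ΔS_total = 3.18 J/K

Energy balance: T_f = (m₁c₁T₁ + m₂c₂T₂)/(m₁c₁ + m₂c₂) = 504.66 K.
ΔS₁ = m₁c₁ ln(T_f/T₁) = 154.031 × ln(504.66/561) = -16.3 J/K.
ΔS₂ = m₂c₂ ln(T_f/T₂) = 76.356 × ln(504.66/391) = 19.48 J/K.
ΔS_total = -16.3 + 19.48 = 3.18 J/K.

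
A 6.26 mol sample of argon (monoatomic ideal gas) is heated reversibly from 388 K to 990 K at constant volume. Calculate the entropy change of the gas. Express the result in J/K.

At constant volume, ΔS = nC_V ln(T₂/T₁) with C_V = 3R/2 = 12.47 J mol⁻¹ K⁻¹.
ΔS = 6.26 × 12.47 × ln(990/388) = 73.1 J/K.

ΔS = 73.1 J/K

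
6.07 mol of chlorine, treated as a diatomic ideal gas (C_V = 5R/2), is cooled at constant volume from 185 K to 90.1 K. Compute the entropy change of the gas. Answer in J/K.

At constant volume, ΔS = nC_V ln(T₂/T₁) with C_V = 5R/2 = 20.79 J mol⁻¹ K⁻¹.
ΔS = 6.07 × 20.79 × ln(90.1/185) = -90.8 J/K.

ΔS = -90.8 J/K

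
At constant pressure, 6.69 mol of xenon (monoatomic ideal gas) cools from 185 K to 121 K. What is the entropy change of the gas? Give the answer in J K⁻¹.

At constant pressure, ΔS = nC_p ln(T₂/T₁) with C_p = 5R/2 = 20.79 J mol⁻¹ K⁻¹.
ΔS = 6.69 × 20.79 × ln(121/185) = -59 J/K.

ΔS = -59 J/K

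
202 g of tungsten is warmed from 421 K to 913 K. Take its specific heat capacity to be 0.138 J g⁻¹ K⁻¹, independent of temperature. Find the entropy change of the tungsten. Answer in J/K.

ΔS = ∫dQ_rev/T = m c ln(T₂/T₁) = 202 × 0.138 × ln(913/421) = 21.6 J/K.

ΔS = 21.6 J/K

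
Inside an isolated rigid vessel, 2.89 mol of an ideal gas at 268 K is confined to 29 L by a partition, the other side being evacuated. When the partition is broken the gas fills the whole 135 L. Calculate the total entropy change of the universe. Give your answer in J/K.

No heat is exchanged and no work is done, so the ideal-gas temperature stays constant.
Entropy is a state function; using a reversible isothermal path, ΔS_gas = nR ln(V₂/V₁) = 2.89 × 8.314 × ln(135/29) = 37 J/K.
The insulated surroundings exchange no heat, so ΔS_surr = 0 and ΔS_universe = ΔS_gas.

ΔS_universe = 37 J/K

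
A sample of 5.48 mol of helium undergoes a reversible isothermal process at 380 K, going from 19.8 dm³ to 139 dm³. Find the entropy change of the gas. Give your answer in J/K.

ΔS_gas = 88.8 J/K

For an isothermal ideal gas ΔS_gas = nR ln(V₂/V₁) = 5.48 × 8.314 × ln(139/19.8) = 88.8 J/K.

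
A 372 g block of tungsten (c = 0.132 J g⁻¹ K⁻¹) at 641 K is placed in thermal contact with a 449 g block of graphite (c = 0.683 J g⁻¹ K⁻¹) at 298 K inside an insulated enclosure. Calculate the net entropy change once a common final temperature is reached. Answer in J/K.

Energy balance: T_f = (m₁c₁T₁ + m₂c₂T₂)/(m₁c₁ + m₂c₂) = 345.34 K.
ΔS₁ = m₁c₁ ln(T_f/T₁) = 49.104 × ln(345.34/641) = -30.37 J/K.
ΔS₂ = m₂c₂ ln(T_f/T₂) = 306.667 × ln(345.34/298) = 45.21 J/K.
ΔS_total = -30.37 + 45.21 = 14.8 J/K.

ΔS_total = 14.8 J/K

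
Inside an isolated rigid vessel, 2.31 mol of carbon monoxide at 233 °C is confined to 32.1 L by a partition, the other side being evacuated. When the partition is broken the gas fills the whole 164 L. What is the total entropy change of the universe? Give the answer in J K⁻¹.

ΔS_universe = 31.3 J/K

For an ideal gas in free expansion Q = 0 and W = 0, so T is unchanged.
Entropy is a state function; using a reversible isothermal path, ΔS_gas = nR ln(V₂/V₁) = 2.31 × 8.314 × ln(164/32.1) = 31.3 J/K.
The insulated surroundings exchange no heat, so ΔS_surr = 0 and ΔS_universe = ΔS_gas.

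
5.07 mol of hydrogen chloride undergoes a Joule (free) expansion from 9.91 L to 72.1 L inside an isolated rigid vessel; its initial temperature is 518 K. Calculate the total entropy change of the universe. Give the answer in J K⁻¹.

ΔS_universe = 83.7 J/K

No heat is exchanged and no work is done, so the ideal-gas temperature stays constant.
Entropy is a state function; using a reversible isothermal path, ΔS_gas = nR ln(V₂/V₁) = 5.07 × 8.314 × ln(72.1/9.91) = 83.7 J/K.
The insulated surroundings exchange no heat, so ΔS_surr = 0 and ΔS_universe = ΔS_gas.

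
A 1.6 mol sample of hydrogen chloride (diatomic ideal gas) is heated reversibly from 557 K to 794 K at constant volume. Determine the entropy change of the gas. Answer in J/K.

At constant volume, ΔS = nC_V ln(T₂/T₁) with C_V = 5R/2 = 20.79 J mol⁻¹ K⁻¹.
ΔS = 1.6 × 20.79 × ln(794/557) = 11.8 J/K.

ΔS = 11.8 J/K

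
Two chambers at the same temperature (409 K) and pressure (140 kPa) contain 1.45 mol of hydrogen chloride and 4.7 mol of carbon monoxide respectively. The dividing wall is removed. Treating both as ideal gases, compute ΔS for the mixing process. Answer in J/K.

Mole fractions: x_A = 1.45/6.15 = 0.236, x_B = 0.764.
ΔS_mix = −R(n_A ln x_A + n_B ln x_B) = −8.314 × (1.45 ln 0.236 + 4.7 ln 0.764) = 27.9 J/K.

ΔS_mix = 27.9 J/K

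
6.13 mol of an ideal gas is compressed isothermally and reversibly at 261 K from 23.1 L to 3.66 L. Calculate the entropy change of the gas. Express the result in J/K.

For an isothermal ideal gas ΔS_gas = nR ln(V₂/V₁) = 6.13 × 8.314 × ln(3.66/23.1) = -93.9 J/K.

ΔS_gas = -93.9 J/K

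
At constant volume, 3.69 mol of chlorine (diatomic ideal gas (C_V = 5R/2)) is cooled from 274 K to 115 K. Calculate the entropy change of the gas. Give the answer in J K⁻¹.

At constant volume, ΔS = nC_V ln(T₂/T₁) with C_V = 5R/2 = 20.79 J mol⁻¹ K⁻¹.
ΔS = 3.69 × 20.79 × ln(115/274) = -66.6 J/K.

ΔS = -66.6 J/K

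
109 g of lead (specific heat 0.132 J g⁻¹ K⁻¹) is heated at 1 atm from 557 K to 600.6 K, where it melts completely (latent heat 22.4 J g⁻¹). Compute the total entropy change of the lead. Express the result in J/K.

Warming step: ΔS₁ = m c ln(T_tr/T_i) = 109 × 0.132 × ln(600.6/557) = 1.084 J/K.
Phase change: ΔS₂ = +mL/T_tr = 109 × 22.4 / 600.6 = 4.065 J/K.
ΔS_total = (1.084) + (4.065) = 5.15 J/K.

ΔS = 5.15 J/K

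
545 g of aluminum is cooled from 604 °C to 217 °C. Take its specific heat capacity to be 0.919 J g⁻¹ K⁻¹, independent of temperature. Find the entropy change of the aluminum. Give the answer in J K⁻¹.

ΔS = -291 J/K

In kelvin: T₁ = 877.15 K, T₂ = 490.15 K. ΔS = ∫dQ_rev/T = m c ln(T₂/T₁) = 545 × 0.919 × ln(490.15/877.15) = -291 J/K.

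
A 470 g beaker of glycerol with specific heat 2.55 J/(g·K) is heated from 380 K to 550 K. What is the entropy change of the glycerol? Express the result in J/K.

ΔS = ∫dQ_rev/T = m c ln(T₂/T₁) = 470 × 2.55 × ln(550/380) = 443 J/K.

ΔS = 443 J/K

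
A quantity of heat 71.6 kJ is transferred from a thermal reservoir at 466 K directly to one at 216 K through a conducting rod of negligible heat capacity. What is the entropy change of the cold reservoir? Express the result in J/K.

ΔS_cold = 331 J/K

The cold reservoir gains heat Q, so ΔS_cold = +Q/T_C = 71600/216 = 331 J/K.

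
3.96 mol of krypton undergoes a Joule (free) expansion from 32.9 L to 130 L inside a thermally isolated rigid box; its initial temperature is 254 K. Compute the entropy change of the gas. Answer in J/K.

No heat is exchanged and no work is done, so the ideal-gas temperature stays constant.
Entropy is a state function; using a reversible isothermal path, ΔS_gas = nR ln(V₂/V₁) = 3.96 × 8.314 × ln(130/32.9) = 45.2 J/K.

ΔS_gas = 45.2 J/K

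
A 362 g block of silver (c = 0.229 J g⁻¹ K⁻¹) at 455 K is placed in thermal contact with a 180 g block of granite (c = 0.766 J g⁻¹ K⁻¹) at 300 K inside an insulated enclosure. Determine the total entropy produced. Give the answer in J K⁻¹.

ΔS_total = 4.62 J/K

Energy balance: T_f = (m₁c₁T₁ + m₂c₂T₂)/(m₁c₁ + m₂c₂) = 358.2 K.
ΔS₁ = m₁c₁ ln(T_f/T₁) = 82.898 × ln(358.2/455) = -19.83 J/K.
ΔS₂ = m₂c₂ ln(T_f/T₂) = 137.88 × ln(358.2/300) = 24.45 J/K.
ΔS_total = -19.83 + 24.45 = 4.62 J/K.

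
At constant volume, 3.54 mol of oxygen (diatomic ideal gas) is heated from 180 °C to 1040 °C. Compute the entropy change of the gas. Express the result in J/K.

ΔS = 78.3 J/K

In kelvin: T₁ = 453.15 K, T₂ = 1313.15 K. At constant volume, ΔS = nC_V ln(T₂/T₁) with C_V = 5R/2 = 20.79 J mol⁻¹ K⁻¹.
ΔS = 3.54 × 20.79 × ln(1313.15/453.15) = 78.3 J/K.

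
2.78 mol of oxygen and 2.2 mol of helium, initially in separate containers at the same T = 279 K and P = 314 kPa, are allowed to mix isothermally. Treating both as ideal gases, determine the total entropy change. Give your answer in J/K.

ΔS_mix = 28.4 J/K

Mole fractions: x_A = 2.78/4.98 = 0.558, x_B = 0.442.
ΔS_mix = −R(n_A ln x_A + n_B ln x_B) = −8.314 × (2.78 ln 0.558 + 2.2 ln 0.442) = 28.4 J/K.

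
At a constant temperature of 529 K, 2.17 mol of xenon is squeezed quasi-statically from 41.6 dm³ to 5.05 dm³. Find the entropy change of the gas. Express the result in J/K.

ΔS_gas = -38 J/K

For an isothermal ideal gas ΔS_gas = nR ln(V₂/V₁) = 2.17 × 8.314 × ln(5.05/41.6) = -38 J/K.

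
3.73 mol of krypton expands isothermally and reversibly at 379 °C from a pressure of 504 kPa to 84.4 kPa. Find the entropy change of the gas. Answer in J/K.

ΔS_gas = 55.4 J/K

For an isothermal ideal gas ΔS_gas = nR ln(P₁/P₂) = 3.73 × 8.314 × ln(504/84.4) = 55.4 J/K.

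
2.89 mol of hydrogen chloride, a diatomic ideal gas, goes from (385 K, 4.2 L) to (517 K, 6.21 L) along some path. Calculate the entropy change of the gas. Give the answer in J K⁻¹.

ΔS = 27.1 J/K

Entropy is a state function: ΔS = nC_V ln(T₂/T₁) + nR ln(V₂/V₁), with C_V = 5R/2 = 20.79 J mol⁻¹ K⁻¹ for a diatomic ideal gas.
ΔS = 2.89 × [20.79 × ln(517/385) + 8.314 × ln(6.21/4.2)] = 27.1 J/K.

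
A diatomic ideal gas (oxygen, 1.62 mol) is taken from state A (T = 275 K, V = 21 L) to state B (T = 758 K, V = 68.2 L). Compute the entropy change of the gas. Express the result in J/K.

ΔS = 50 J/K

Entropy is a state function: ΔS = nC_V ln(T₂/T₁) + nR ln(V₂/V₁), with C_V = 5R/2 = 20.79 J mol⁻¹ K⁻¹ for a diatomic ideal gas.
ΔS = 1.62 × [20.79 × ln(758/275) + 8.314 × ln(68.2/21)] = 50 J/K.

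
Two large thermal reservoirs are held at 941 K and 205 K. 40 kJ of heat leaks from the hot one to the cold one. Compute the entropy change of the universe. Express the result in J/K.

ΔS_hot = −Q/T_H = −40000/941 = -42.51 J/K and ΔS_cold = +Q/T_C = 40000/205 = 195.1 J/K.
ΔS_total = -42.51 + 195.1 = 153 J/K, positive as the second law requires.

ΔS_total = 153 J/K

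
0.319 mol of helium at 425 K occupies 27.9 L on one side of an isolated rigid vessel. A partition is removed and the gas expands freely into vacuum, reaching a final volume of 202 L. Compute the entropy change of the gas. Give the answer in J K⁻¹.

For an ideal gas in free expansion Q = 0 and W = 0, so T is unchanged.
Entropy is a state function; using a reversible isothermal path, ΔS_gas = nR ln(V₂/V₁) = 0.319 × 8.314 × ln(202/27.9) = 5.25 J/K.

ΔS_gas = 5.25 J/K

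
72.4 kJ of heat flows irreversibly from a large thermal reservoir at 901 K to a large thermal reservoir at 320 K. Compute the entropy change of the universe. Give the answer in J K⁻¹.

ΔS_total = 146 J/K

ΔS_hot = −Q/T_H = −72400/901 = -80.36 J/K and ΔS_cold = +Q/T_C = 72400/320 = 226.2 J/K.
ΔS_total = -80.36 + 226.2 = 146 J/K, positive as the second law requires.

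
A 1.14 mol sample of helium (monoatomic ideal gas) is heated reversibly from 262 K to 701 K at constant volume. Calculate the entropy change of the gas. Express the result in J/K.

At constant volume, ΔS = nC_V ln(T₂/T₁) with C_V = 3R/2 = 12.47 J mol⁻¹ K⁻¹.
ΔS = 1.14 × 12.47 × ln(701/262) = 14 J/K.

ΔS = 14 J/K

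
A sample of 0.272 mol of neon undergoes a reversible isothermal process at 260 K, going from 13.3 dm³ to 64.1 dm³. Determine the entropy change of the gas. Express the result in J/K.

ΔS_gas = 3.56 J/K

For an isothermal ideal gas ΔS_gas = nR ln(V₂/V₁) = 0.272 × 8.314 × ln(64.1/13.3) = 3.56 J/K.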